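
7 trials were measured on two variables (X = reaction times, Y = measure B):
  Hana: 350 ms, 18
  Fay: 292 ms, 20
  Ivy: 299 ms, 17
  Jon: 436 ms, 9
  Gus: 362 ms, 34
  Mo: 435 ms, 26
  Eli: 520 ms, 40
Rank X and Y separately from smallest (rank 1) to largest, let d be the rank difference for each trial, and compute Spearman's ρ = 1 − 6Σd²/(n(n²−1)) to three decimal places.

Ranks of variable 1: 3, 1, 2, 6, 4, 5, 7
Ranks of variable 2: 3, 4, 2, 1, 6, 5, 7
d = r₁ − r₂: 0, -3, 0, 5, -2, 0, 0
d²: 0, 9, 0, 25, 4, 0, 0; Σd² = 38
ρ = 1 − 6·38/(7·48) = 1 − 228/336 = 0.321

0.321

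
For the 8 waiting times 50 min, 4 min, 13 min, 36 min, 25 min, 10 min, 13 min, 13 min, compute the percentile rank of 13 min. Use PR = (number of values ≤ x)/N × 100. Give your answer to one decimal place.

62.5

N = 8.
Strictly below 13: 2. Equal to 13: 3.
PR = 5/8 × 100 = 62.5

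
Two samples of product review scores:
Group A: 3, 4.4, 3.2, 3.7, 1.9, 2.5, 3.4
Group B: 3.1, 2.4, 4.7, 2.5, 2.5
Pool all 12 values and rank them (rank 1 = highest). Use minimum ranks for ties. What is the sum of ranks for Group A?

Sorted (descending): 4.7, 4.4, 3.7, 3.4, 3.2, 3.1, 3, 2.5, 2.5, 2.5, 2.4, 1.9
The 3 values of 2.5 occupy positions 8–10 → each gets rank 8.
Group A values → pooled ranks: 3→7, 4.4→2, 3.2→5, 3.7→3, 1.9→12, 2.5→8, 3.4→4
Rank sum = 7 + 2 + 5 + 3 + 12 + 8 + 4 = 41

41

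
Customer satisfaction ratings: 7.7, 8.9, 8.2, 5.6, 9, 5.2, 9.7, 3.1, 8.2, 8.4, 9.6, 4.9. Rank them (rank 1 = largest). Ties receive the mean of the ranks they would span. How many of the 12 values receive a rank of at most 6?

5

Sorted (descending): 9.7, 9.6, 9, 8.9, 8.4, 8.2, 8.2, 7.7, 5.6, 5.2, 4.9, 3.1
The 2 values of 8.2 occupy positions 6–7 → average rank (6+7)/2 = 6.5.
Ranks ≤ 6: {1, 2, 3, 4, 5} → 5 values.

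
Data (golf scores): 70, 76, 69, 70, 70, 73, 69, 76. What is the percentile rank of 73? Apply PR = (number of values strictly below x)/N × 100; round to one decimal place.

62.5

N = 8.
Strictly below 73: 5. Equal to 73: 1.
PR = 5/8 × 100 = 62.5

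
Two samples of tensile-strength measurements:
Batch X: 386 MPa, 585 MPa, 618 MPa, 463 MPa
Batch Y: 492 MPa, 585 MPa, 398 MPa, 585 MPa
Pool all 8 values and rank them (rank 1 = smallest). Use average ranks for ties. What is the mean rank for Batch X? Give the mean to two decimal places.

Sorted (ascending): 386, 398, 463, 492, 585, 585, 585, 618
The 3 values of 585 occupy positions 5–7 → average rank 6.
Batch X values → pooled ranks: 386→1, 585→6, 618→8, 463→3
Mean rank = (1 + 6 + 8 + 3) / 4 = 4.50

4.50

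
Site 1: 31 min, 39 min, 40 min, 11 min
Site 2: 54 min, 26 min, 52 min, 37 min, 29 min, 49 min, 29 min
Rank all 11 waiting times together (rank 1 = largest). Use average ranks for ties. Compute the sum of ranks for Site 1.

Sorted (descending): 54, 52, 49, 40, 39, 37, 31, 29, 29, 26, 11
The 2 values of 29 occupy positions 8–9 → average rank (8+9)/2 = 8.5.
Site 1 values → pooled ranks: 31→7, 39→5, 40→4, 11→11
Rank sum = 7 + 5 + 4 + 11 = 27

27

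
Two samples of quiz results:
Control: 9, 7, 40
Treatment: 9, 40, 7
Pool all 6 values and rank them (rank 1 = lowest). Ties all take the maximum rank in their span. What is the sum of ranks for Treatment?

Sorted (ascending): 7, 7, 9, 9, 40, 40
The 2 values of 7 occupy positions 1–2 → each gets rank 2.
The 2 values of 9 occupy positions 3–4 → each gets rank 4.
The 2 values of 40 occupy positions 5–6 → each gets rank 6.
Treatment values → pooled ranks: 9→4, 40→6, 7→2
Rank sum = 4 + 6 + 2 = 12

12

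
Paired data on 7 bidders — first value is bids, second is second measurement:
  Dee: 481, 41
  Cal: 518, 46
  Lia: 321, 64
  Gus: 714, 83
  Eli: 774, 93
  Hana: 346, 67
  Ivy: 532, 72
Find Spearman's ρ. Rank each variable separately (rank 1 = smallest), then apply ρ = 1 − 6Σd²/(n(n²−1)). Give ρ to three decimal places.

0.714

Ranks of variable 1: 3, 4, 1, 6, 7, 2, 5
Ranks of variable 2: 1, 2, 3, 6, 7, 4, 5
d = r₁ − r₂: 2, 2, -2, 0, 0, -2, 0
d²: 4, 4, 4, 0, 0, 4, 0; Σd² = 16
ρ = 1 − 6·16/(7·48) = 1 − 96/336 = 0.714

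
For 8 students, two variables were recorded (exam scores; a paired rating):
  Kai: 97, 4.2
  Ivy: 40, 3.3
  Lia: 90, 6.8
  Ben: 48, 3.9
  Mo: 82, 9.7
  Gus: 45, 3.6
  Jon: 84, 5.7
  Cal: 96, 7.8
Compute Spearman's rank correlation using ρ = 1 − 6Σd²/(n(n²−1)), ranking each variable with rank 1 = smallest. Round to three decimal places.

0.619

Ranks of variable 1: 8, 1, 6, 3, 4, 2, 5, 7
Ranks of variable 2: 4, 1, 6, 3, 8, 2, 5, 7
d = r₁ − r₂: 4, 0, 0, 0, -4, 0, 0, 0
d²: 16, 0, 0, 0, 16, 0, 0, 0; Σd² = 32
ρ = 1 − 6·32/(8·63) = 1 − 192/504 = 0.619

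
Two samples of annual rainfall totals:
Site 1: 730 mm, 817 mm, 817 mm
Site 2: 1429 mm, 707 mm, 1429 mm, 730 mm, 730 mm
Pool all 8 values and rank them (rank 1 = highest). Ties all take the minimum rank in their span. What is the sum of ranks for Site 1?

Sorted (descending): 1429, 1429, 817, 817, 730, 730, 730, 707
The 2 values of 1429 occupy positions 1–2 → each gets rank 1.
The 2 values of 817 occupy positions 3–4 → each gets rank 3.
The 3 values of 730 occupy positions 5–7 → each gets rank 5.
Site 1 values → pooled ranks: 730→5, 817→3, 817→3
Rank sum = 5 + 3 + 3 = 11

11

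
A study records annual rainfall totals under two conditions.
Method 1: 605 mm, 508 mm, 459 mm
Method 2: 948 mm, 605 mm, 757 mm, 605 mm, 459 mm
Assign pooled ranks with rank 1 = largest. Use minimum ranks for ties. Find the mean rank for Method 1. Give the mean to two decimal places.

Sorted (descending): 948, 757, 605, 605, 605, 508, 459, 459
The 3 values of 605 occupy positions 3–5 → each gets rank 3.
The 2 values of 459 occupy positions 7–8 → each gets rank 7.
Method 1 values → pooled ranks: 605→3, 508→6, 459→7
Mean rank = (3 + 6 + 7) / 3 = 5.33

5.33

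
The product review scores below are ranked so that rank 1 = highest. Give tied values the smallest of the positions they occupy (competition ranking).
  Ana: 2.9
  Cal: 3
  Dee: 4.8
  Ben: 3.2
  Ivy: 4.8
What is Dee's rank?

Sorted (descending): 4.8, 4.8, 3.2, 3, 2.9
The 2 values of 4.8 occupy positions 1–2 → each gets rank 1.
Dee has value 4.8 → rank 1.

1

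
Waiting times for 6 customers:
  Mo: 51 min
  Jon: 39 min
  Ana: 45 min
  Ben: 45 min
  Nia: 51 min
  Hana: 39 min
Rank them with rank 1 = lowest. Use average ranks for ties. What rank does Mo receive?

5.5

Sorted (ascending): 39, 39, 45, 45, 51, 51
The 2 values of 39 occupy positions 1–2 → average rank (1+2)/2 = 1.5.
The 2 values of 45 occupy positions 3–4 → average rank (3+4)/2 = 3.5.
The 2 values of 51 occupy positions 5–6 → average rank (5+6)/2 = 5.5.
Mo has value 51 min → rank 5.5.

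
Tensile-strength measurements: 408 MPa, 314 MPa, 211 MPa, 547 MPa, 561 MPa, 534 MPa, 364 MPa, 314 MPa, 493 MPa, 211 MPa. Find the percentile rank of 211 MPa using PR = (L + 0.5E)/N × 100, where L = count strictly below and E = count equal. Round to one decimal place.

N = 10.
Strictly below 211: 0. Equal to 211: 2.
PR = (0 + 0.5·2)/10 × 100 = 10.0

10.0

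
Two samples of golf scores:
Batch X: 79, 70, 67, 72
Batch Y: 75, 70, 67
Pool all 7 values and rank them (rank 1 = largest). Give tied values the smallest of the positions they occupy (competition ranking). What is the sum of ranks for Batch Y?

12

Sorted (descending): 79, 75, 72, 70, 70, 67, 67
The 2 values of 70 occupy positions 4–5 → each gets rank 4.
The 2 values of 67 occupy positions 6–7 → each gets rank 6.
Batch Y values → pooled ranks: 75→2, 70→4, 67→6
Rank sum = 2 + 4 + 6 = 12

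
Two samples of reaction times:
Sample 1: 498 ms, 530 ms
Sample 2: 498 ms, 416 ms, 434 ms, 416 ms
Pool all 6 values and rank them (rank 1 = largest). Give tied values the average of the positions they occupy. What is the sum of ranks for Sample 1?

Sorted (descending): 530, 498, 498, 434, 416, 416
The 2 values of 498 occupy positions 2–3 → average rank (2+3)/2 = 2.5.
The 2 values of 416 occupy positions 5–6 → average rank (5+6)/2 = 5.5.
Sample 1 values → pooled ranks: 498→2.5, 530→1
Rank sum = 2.5 + 1 = 3.5

3.5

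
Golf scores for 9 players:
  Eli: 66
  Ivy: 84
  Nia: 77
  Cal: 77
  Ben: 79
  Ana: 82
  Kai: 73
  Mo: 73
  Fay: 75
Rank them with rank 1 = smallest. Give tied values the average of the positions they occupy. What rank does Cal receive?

Sorted (ascending): 66, 73, 73, 75, 77, 77, 79, 82, 84
The 2 values of 73 occupy positions 2–3 → average rank (2+3)/2 = 2.5.
The 2 values of 77 occupy positions 5–6 → average rank (5+6)/2 = 5.5.
Cal has value 77 → rank 5.5.

5.5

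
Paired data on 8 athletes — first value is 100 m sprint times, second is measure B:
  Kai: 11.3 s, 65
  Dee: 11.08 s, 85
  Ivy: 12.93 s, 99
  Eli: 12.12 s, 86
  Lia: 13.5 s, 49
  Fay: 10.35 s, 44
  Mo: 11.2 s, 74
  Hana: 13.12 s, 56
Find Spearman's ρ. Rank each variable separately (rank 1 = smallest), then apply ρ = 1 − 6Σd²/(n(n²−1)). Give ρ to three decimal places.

0.048

Ranks of variable 1: 4, 2, 6, 5, 8, 1, 3, 7
Ranks of variable 2: 4, 6, 8, 7, 2, 1, 5, 3
d = r₁ − r₂: 0, -4, -2, -2, 6, 0, -2, 4
d²: 0, 16, 4, 4, 36, 0, 4, 16; Σd² = 80
ρ = 1 − 6·80/(8·63) = 1 − 480/504 = 0.048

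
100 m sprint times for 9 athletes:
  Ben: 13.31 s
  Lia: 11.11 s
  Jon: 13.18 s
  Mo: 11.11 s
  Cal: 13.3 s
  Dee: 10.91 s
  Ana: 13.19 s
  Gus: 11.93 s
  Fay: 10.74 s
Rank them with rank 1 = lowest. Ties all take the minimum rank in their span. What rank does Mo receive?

Sorted (ascending): 10.74, 10.91, 11.11, 11.11, 11.93, 13.18, 13.19, 13.3, 13.31
The 2 values of 11.11 occupy positions 3–4 → each gets rank 3.
Mo has value 11.11 s → rank 3.

3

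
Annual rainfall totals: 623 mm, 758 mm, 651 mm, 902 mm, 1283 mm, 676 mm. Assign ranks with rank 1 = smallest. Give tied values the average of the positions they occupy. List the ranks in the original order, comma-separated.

1, 4, 2, 5, 6, 3

Sorted (ascending): 623, 651, 676, 758, 902, 1283
No ties — each value takes its position as its rank.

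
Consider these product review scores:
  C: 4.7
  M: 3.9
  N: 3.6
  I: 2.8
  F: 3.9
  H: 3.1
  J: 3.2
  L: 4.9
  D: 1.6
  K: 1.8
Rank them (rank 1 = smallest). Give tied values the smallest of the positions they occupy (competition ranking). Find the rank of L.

10

Sorted (ascending): 1.6, 1.8, 2.8, 3.1, 3.2, 3.6, 3.9, 3.9, 4.7, 4.9
The 2 values of 3.9 occupy positions 7–8 → each gets rank 7.
L has value 4.9 → rank 10.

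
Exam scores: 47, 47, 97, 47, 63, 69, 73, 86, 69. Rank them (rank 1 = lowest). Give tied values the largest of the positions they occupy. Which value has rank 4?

63

Sorted (ascending): 47, 47, 47, 63, 69, 69, 73, 86, 97
The 3 values of 47 occupy positions 1–3 → each gets rank 3.
The 2 values of 69 occupy positions 5–6 → each gets rank 6.
Rank 4 → value 63.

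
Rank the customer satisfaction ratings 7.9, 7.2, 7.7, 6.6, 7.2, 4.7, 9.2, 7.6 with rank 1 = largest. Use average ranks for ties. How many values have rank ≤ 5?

Sorted (descending): 9.2, 7.9, 7.7, 7.6, 7.2, 7.2, 6.6, 4.7
The 2 values of 7.2 occupy positions 5–6 → average rank (5+6)/2 = 5.5.
Ranks ≤ 5: {1, 2, 3, 4} → 4 values.

4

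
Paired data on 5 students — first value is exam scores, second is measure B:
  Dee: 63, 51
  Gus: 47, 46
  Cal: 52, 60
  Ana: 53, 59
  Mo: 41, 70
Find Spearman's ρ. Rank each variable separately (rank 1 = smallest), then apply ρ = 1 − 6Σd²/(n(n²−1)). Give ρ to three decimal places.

Ranks of variable 1: 5, 2, 3, 4, 1
Ranks of variable 2: 2, 1, 4, 3, 5
d = r₁ − r₂: 3, 1, -1, 1, -4
d²: 9, 1, 1, 1, 16; Σd² = 28
ρ = 1 − 6·28/(5·24) = 1 − 168/120 = -0.400

-0.400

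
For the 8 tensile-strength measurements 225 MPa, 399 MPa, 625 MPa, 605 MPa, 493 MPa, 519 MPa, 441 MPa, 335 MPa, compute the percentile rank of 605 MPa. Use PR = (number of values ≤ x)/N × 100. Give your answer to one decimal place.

87.5

N = 8.
Strictly below 605: 6. Equal to 605: 1.
PR = 7/8 × 100 = 87.5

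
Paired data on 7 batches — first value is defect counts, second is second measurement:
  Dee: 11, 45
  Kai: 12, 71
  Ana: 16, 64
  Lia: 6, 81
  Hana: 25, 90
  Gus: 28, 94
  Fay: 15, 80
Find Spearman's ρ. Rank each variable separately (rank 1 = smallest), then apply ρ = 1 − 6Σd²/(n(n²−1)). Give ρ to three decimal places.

0.536

Ranks of variable 1: 2, 3, 5, 1, 6, 7, 4
Ranks of variable 2: 1, 3, 2, 5, 6, 7, 4
d = r₁ − r₂: 1, 0, 3, -4, 0, 0, 0
d²: 1, 0, 9, 16, 0, 0, 0; Σd² = 26
ρ = 1 − 6·26/(7·48) = 1 − 156/336 = 0.536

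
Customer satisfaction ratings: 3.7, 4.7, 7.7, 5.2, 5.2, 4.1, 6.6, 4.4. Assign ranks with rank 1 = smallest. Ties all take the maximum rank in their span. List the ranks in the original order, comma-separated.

1, 4, 8, 6, 6, 2, 7, 3

Sorted (ascending): 3.7, 4.1, 4.4, 4.7, 5.2, 5.2, 6.6, 7.7
The 2 values of 5.2 occupy positions 5–6 → each gets rank 6.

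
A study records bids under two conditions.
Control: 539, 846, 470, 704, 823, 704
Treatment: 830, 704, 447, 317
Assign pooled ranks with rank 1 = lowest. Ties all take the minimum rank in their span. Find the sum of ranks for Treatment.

17

Sorted (ascending): 317, 447, 470, 539, 704, 704, 704, 823, 830, 846
The 3 values of 704 occupy positions 5–7 → each gets rank 5.
Treatment values → pooled ranks: 830→9, 704→5, 447→2, 317→1
Rank sum = 9 + 5 + 2 + 1 = 17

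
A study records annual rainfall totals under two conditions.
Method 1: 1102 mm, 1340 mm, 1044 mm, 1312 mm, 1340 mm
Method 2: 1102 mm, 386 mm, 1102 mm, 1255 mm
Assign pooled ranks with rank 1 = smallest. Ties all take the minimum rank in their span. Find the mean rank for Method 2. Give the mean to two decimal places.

Sorted (ascending): 386, 1044, 1102, 1102, 1102, 1255, 1312, 1340, 1340
The 3 values of 1102 occupy positions 3–5 → each gets rank 3.
The 2 values of 1340 occupy positions 8–9 → each gets rank 8.
Method 2 values → pooled ranks: 1102→3, 386→1, 1102→3, 1255→6
Mean rank = (3 + 1 + 3 + 6) / 4 = 3.25

3.25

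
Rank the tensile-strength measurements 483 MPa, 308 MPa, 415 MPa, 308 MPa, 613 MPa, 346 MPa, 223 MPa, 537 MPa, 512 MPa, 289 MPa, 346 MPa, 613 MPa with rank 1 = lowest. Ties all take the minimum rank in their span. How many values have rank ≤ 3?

Sorted (ascending): 223, 289, 308, 308, 346, 346, 415, 483, 512, 537, 613, 613
The 2 values of 308 occupy positions 3–4 → each gets rank 3.
The 2 values of 346 occupy positions 5–6 → each gets rank 5.
The 2 values of 613 occupy positions 11–12 → each gets rank 11.
Ranks ≤ 3: {1, 2, 3, 3} → 4 values.

4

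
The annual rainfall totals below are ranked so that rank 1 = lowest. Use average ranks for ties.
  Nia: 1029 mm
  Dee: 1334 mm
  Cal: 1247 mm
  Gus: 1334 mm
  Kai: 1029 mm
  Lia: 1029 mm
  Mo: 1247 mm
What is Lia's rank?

Sorted (ascending): 1029, 1029, 1029, 1247, 1247, 1334, 1334
The 3 values of 1029 occupy positions 1–3 → average rank 2.
The 2 values of 1247 occupy positions 4–5 → average rank (4+5)/2 = 4.5.
The 2 values of 1334 occupy positions 6–7 → average rank (6+7)/2 = 6.5.
Lia has value 1029 mm → rank 2.

2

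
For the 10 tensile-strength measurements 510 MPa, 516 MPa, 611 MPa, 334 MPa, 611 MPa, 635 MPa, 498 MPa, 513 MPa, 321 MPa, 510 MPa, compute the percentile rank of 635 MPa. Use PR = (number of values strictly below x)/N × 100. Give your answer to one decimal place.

N = 10.
Strictly below 635: 9. Equal to 635: 1.
PR = 9/10 × 100 = 90.0

90.0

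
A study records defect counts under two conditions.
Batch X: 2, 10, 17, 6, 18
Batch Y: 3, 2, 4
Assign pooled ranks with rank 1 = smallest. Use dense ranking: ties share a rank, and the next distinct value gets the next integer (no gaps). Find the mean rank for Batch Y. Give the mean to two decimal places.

2.00

Sorted (ascending): 2, 2, 3, 4, 6, 10, 17, 18
The 2 values of 2 share dense rank 1.
Remaining distinct values take the next consecutive integers.
Batch Y values → pooled ranks: 3→2, 2→1, 4→3
Mean rank = (2 + 1 + 3) / 3 = 2.00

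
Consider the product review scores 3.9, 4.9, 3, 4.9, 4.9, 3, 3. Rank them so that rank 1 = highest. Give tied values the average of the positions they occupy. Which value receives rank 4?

3.9

Sorted (descending): 4.9, 4.9, 4.9, 3.9, 3, 3, 3
The 3 values of 4.9 occupy positions 1–3 → average rank 2.
The 3 values of 3 occupy positions 5–7 → average rank 6.
Rank 4 → value 3.9.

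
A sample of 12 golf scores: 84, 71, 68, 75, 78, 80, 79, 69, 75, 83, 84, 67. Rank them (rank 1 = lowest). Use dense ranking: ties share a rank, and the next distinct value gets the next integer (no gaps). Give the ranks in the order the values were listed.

10, 4, 2, 5, 6, 8, 7, 3, 5, 9, 10, 1

Sorted (ascending): 67, 68, 69, 71, 75, 75, 78, 79, 80, 83, 84, 84
The 2 values of 75 share dense rank 5.
The 2 values of 84 share dense rank 10.
Remaining distinct values take the next consecutive integers.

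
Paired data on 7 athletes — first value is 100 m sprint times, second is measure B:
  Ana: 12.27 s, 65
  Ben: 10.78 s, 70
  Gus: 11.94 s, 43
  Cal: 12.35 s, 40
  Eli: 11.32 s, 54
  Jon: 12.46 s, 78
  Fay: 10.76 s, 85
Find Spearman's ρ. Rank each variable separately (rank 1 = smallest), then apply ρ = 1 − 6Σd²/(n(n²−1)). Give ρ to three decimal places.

Ranks of variable 1: 5, 2, 4, 6, 3, 7, 1
Ranks of variable 2: 4, 5, 2, 1, 3, 6, 7
d = r₁ − r₂: 1, -3, 2, 5, 0, 1, -6
d²: 1, 9, 4, 25, 0, 1, 36; Σd² = 76
ρ = 1 − 6·76/(7·48) = 1 − 456/336 = -0.357

-0.357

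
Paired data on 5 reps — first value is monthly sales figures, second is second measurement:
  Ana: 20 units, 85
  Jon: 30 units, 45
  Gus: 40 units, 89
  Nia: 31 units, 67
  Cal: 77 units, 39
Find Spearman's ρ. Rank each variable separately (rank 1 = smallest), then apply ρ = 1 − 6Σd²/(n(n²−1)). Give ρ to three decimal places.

-0.300

Ranks of variable 1: 1, 2, 4, 3, 5
Ranks of variable 2: 4, 2, 5, 3, 1
d = r₁ − r₂: -3, 0, -1, 0, 4
d²: 9, 0, 1, 0, 16; Σd² = 26
ρ = 1 − 6·26/(5·24) = 1 − 156/120 = -0.300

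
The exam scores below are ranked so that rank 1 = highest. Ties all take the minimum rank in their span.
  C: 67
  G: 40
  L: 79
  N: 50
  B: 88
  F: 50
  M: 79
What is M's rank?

Sorted (descending): 88, 79, 79, 67, 50, 50, 40
The 2 values of 79 occupy positions 2–3 → each gets rank 2.
The 2 values of 50 occupy positions 5–6 → each gets rank 5.
M has value 79 → rank 2.

2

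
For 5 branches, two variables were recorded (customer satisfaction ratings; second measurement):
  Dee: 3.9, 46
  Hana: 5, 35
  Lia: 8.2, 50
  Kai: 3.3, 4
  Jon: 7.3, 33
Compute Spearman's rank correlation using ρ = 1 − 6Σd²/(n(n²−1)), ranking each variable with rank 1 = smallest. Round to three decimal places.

Ranks of variable 1: 2, 3, 5, 1, 4
Ranks of variable 2: 4, 3, 5, 1, 2
d = r₁ − r₂: -2, 0, 0, 0, 2
d²: 4, 0, 0, 0, 4; Σd² = 8
ρ = 1 − 6·8/(5·24) = 1 − 48/120 = 0.600

0.600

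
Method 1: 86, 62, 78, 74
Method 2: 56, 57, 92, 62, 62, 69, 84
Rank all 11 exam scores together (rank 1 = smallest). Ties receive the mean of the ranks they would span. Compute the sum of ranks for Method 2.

Sorted (ascending): 56, 57, 62, 62, 62, 69, 74, 78, 84, 86, 92
The 3 values of 62 occupy positions 3–5 → average rank 4.
Method 2 values → pooled ranks: 56→1, 57→2, 92→11, 62→4, 62→4, 69→6, 84→9
Rank sum = 1 + 2 + 11 + 4 + 4 + 6 + 9 = 37

37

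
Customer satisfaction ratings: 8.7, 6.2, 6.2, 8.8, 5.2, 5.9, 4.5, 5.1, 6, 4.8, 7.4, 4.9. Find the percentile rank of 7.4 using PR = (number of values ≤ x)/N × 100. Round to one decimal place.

N = 12.
Strictly below 7.4: 9. Equal to 7.4: 1.
PR = 10/12 × 100 = 83.3

83.3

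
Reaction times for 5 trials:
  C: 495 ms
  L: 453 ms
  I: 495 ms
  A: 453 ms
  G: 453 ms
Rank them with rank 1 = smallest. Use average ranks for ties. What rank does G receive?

2

Sorted (ascending): 453, 453, 453, 495, 495
The 3 values of 453 occupy positions 1–3 → average rank 2.
The 2 values of 495 occupy positions 4–5 → average rank (4+5)/2 = 4.5.
G has value 453 ms → rank 2.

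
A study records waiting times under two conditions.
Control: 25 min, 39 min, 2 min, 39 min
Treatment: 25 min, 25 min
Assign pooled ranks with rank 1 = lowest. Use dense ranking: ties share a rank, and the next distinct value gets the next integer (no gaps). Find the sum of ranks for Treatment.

Sorted (ascending): 2, 25, 25, 25, 39, 39
The 3 values of 25 share dense rank 2.
The 2 values of 39 share dense rank 3.
Remaining distinct values take the next consecutive integers.
Treatment values → pooled ranks: 25→2, 25→2
Rank sum = 2 + 2 = 4

4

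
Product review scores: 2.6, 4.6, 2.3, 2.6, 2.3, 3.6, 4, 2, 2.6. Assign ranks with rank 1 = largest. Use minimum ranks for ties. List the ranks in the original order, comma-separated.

4, 1, 7, 4, 7, 3, 2, 9, 4

Sorted (descending): 4.6, 4, 3.6, 2.6, 2.6, 2.6, 2.3, 2.3, 2
The 3 values of 2.6 occupy positions 4–6 → each gets rank 4.
The 2 values of 2.3 occupy positions 7–8 → each gets rank 7.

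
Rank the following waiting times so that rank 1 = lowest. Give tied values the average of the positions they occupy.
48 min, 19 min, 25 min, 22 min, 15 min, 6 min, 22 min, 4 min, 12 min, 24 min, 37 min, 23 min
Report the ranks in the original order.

Sorted (ascending): 4, 6, 12, 15, 19, 22, 22, 23, 24, 25, 37, 48
The 2 values of 22 occupy positions 6–7 → average rank (6+7)/2 = 6.5.

12, 5, 10, 6.5, 4, 2, 6.5, 1, 3, 9, 11, 8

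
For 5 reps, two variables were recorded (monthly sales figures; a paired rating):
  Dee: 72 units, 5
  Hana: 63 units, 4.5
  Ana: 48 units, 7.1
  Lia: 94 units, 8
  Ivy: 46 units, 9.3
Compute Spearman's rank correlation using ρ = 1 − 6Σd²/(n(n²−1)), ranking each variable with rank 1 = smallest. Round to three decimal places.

-0.300

Ranks of variable 1: 4, 3, 2, 5, 1
Ranks of variable 2: 2, 1, 3, 4, 5
d = r₁ − r₂: 2, 2, -1, 1, -4
d²: 4, 4, 1, 1, 16; Σd² = 26
ρ = 1 − 6·26/(5·24) = 1 − 156/120 = -0.300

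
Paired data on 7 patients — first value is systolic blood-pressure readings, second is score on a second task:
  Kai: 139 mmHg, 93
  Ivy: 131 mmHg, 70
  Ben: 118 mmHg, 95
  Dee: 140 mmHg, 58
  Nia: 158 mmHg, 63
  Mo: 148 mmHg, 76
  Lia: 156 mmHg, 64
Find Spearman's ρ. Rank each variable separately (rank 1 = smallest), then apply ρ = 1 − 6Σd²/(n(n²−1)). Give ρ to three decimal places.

-0.643

Ranks of variable 1: 3, 2, 1, 4, 7, 5, 6
Ranks of variable 2: 6, 4, 7, 1, 2, 5, 3
d = r₁ − r₂: -3, -2, -6, 3, 5, 0, 3
d²: 9, 4, 36, 9, 25, 0, 9; Σd² = 92
ρ = 1 − 6·92/(7·48) = 1 − 552/336 = -0.643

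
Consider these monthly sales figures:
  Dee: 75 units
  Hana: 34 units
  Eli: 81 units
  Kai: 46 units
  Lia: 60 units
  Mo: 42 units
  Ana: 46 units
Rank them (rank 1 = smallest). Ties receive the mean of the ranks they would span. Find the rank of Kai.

3.5

Sorted (ascending): 34, 42, 46, 46, 60, 75, 81
The 2 values of 46 occupy positions 3–4 → average rank (3+4)/2 = 3.5.
Kai has value 46 units → rank 3.5.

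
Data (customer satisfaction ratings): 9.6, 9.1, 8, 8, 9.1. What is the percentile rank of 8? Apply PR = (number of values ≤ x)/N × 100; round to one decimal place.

40.0

N = 5.
Strictly below 8: 0. Equal to 8: 2.
PR = 2/5 × 100 = 40.0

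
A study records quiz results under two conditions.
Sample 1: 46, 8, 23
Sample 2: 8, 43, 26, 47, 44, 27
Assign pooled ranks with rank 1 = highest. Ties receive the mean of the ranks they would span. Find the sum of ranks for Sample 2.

Sorted (descending): 47, 46, 44, 43, 27, 26, 23, 8, 8
The 2 values of 8 occupy positions 8–9 → average rank (8+9)/2 = 8.5.
Sample 2 values → pooled ranks: 8→8.5, 43→4, 26→6, 47→1, 44→3, 27→5
Rank sum = 8.5 + 4 + 6 + 1 + 3 + 5 = 27.5

27.5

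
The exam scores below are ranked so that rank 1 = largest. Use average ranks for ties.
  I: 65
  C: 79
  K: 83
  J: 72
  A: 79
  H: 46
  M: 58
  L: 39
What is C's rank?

Sorted (descending): 83, 79, 79, 72, 65, 58, 46, 39
The 2 values of 79 occupy positions 2–3 → average rank (2+3)/2 = 2.5.
C has value 79 → rank 2.5.

2.5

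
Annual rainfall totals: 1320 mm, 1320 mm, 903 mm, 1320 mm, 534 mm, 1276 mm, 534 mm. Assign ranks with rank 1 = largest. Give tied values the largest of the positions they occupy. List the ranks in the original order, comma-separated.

Sorted (descending): 1320, 1320, 1320, 1276, 903, 534, 534
The 3 values of 1320 occupy positions 1–3 → each gets rank 3.
The 2 values of 534 occupy positions 6–7 → each gets rank 7.

3, 3, 5, 3, 7, 4, 7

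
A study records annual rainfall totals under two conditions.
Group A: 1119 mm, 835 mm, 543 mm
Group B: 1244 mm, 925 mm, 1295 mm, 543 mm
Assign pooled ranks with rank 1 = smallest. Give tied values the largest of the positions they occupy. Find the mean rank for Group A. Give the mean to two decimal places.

Sorted (ascending): 543, 543, 835, 925, 1119, 1244, 1295
The 2 values of 543 occupy positions 1–2 → each gets rank 2.
Group A values → pooled ranks: 1119→5, 835→3, 543→2
Mean rank = (5 + 3 + 2) / 3 = 3.33

3.33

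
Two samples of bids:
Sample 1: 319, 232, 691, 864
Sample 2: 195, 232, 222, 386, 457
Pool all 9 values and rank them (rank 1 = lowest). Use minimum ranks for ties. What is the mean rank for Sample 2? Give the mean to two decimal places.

3.80

Sorted (ascending): 195, 222, 232, 232, 319, 386, 457, 691, 864
The 2 values of 232 occupy positions 3–4 → each gets rank 3.
Sample 2 values → pooled ranks: 195→1, 232→3, 222→2, 386→6, 457→7
Mean rank = (1 + 3 + 2 + 6 + 7) / 5 = 3.80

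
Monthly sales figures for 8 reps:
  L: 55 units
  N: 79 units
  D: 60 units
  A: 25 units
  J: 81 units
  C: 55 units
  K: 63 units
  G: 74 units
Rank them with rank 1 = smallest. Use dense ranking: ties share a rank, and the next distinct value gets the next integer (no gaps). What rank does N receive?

Sorted (ascending): 25, 55, 55, 60, 63, 74, 79, 81
The 2 values of 55 share dense rank 2.
Remaining distinct values take the next consecutive integers.
N has value 79 units → rank 6.

6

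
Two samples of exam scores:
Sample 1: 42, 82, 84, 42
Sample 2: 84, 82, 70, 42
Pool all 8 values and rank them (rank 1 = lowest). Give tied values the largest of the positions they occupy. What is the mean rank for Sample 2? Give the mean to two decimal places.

Sorted (ascending): 42, 42, 42, 70, 82, 82, 84, 84
The 3 values of 42 occupy positions 1–3 → each gets rank 3.
The 2 values of 82 occupy positions 5–6 → each gets rank 6.
The 2 values of 84 occupy positions 7–8 → each gets rank 8.
Sample 2 values → pooled ranks: 84→8, 82→6, 70→4, 42→3
Mean rank = (8 + 6 + 4 + 3) / 4 = 5.25

5.25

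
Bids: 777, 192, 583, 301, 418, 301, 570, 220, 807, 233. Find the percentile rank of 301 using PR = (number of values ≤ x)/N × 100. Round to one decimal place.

50.0

N = 10.
Strictly below 301: 3. Equal to 301: 2.
PR = 5/10 × 100 = 50.0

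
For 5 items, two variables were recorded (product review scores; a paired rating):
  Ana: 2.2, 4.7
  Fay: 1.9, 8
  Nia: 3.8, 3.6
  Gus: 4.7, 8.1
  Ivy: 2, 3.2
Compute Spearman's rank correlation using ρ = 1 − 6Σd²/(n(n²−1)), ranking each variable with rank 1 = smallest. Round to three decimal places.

0.300

Ranks of variable 1: 3, 1, 4, 5, 2
Ranks of variable 2: 3, 4, 2, 5, 1
d = r₁ − r₂: 0, -3, 2, 0, 1
d²: 0, 9, 4, 0, 1; Σd² = 14
ρ = 1 − 6·14/(5·24) = 1 − 84/120 = 0.300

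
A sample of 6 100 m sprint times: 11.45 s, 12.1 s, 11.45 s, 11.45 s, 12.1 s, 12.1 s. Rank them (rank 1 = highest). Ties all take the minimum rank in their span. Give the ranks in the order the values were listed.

4, 1, 4, 4, 1, 1

Sorted (descending): 12.1, 12.1, 12.1, 11.45, 11.45, 11.45
The 3 values of 12.1 occupy positions 1–3 → each gets rank 1.
The 3 values of 11.45 occupy positions 4–6 → each gets rank 4.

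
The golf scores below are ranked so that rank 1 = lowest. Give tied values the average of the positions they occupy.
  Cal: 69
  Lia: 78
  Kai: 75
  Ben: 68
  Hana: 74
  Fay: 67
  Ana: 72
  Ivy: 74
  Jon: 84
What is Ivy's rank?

5.5

Sorted (ascending): 67, 68, 69, 72, 74, 74, 75, 78, 84
The 2 values of 74 occupy positions 5–6 → average rank (5+6)/2 = 5.5.
Ivy has value 74 → rank 5.5.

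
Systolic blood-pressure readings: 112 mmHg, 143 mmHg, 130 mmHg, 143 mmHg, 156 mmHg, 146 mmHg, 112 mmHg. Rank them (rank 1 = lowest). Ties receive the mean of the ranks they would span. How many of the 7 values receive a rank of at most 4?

3

Sorted (ascending): 112, 112, 130, 143, 143, 146, 156
The 2 values of 112 occupy positions 1–2 → average rank (1+2)/2 = 1.5.
The 2 values of 143 occupy positions 4–5 → average rank (4+5)/2 = 4.5.
Ranks ≤ 4: {1.5, 1.5, 3} → 3 values.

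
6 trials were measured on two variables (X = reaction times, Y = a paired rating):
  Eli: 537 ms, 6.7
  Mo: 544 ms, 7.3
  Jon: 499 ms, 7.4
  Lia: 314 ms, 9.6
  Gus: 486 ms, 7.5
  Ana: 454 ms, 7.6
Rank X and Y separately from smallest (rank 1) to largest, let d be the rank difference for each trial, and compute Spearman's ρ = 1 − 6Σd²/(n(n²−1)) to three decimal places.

Ranks of variable 1: 5, 6, 4, 1, 3, 2
Ranks of variable 2: 1, 2, 3, 6, 4, 5
d = r₁ − r₂: 4, 4, 1, -5, -1, -3
d²: 16, 16, 1, 25, 1, 9; Σd² = 68
ρ = 1 − 6·68/(6·35) = 1 − 408/210 = -0.943

-0.943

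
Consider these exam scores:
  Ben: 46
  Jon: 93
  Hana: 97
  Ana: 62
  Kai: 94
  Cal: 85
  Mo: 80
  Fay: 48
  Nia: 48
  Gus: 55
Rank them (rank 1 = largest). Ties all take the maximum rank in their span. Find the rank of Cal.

4

Sorted (descending): 97, 94, 93, 85, 80, 62, 55, 48, 48, 46
The 2 values of 48 occupy positions 8–9 → each gets rank 9.
Cal has value 85 → rank 4.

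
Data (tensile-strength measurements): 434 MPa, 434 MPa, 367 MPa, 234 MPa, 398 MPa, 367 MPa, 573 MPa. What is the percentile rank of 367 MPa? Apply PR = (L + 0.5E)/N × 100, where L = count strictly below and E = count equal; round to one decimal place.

N = 7.
Strictly below 367: 1. Equal to 367: 2.
PR = (1 + 0.5·2)/7 × 100 = 28.6

28.6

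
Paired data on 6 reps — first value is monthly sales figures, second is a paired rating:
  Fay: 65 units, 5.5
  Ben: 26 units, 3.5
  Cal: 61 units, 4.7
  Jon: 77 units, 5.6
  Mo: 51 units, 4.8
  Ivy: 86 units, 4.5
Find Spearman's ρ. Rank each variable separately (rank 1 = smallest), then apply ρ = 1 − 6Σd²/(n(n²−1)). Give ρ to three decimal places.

0.371

Ranks of variable 1: 4, 1, 3, 5, 2, 6
Ranks of variable 2: 5, 1, 3, 6, 4, 2
d = r₁ − r₂: -1, 0, 0, -1, -2, 4
d²: 1, 0, 0, 1, 4, 16; Σd² = 22
ρ = 1 − 6·22/(6·35) = 1 − 132/210 = 0.371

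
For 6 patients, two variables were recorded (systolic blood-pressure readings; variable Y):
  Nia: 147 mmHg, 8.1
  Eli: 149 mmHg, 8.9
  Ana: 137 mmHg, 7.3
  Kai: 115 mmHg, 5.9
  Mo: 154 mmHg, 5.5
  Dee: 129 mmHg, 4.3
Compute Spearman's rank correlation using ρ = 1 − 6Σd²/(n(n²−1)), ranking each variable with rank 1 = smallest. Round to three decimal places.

0.314

Ranks of variable 1: 4, 5, 3, 1, 6, 2
Ranks of variable 2: 5, 6, 4, 3, 2, 1
d = r₁ − r₂: -1, -1, -1, -2, 4, 1
d²: 1, 1, 1, 4, 16, 1; Σd² = 24
ρ = 1 − 6·24/(6·35) = 1 − 144/210 = 0.314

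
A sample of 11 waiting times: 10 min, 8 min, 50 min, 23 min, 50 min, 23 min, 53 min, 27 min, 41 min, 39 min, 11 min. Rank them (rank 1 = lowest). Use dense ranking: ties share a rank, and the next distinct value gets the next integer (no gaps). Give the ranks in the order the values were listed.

2, 1, 8, 4, 8, 4, 9, 5, 7, 6, 3

Sorted (ascending): 8, 10, 11, 23, 23, 27, 39, 41, 50, 50, 53
The 2 values of 23 share dense rank 4.
The 2 values of 50 share dense rank 8.
Remaining distinct values take the next consecutive integers.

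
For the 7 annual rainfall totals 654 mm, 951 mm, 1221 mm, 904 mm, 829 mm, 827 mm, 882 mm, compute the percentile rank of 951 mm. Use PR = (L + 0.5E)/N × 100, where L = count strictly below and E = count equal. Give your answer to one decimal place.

78.6

N = 7.
Strictly below 951: 5. Equal to 951: 1.
PR = (5 + 0.5·1)/7 × 100 = 78.6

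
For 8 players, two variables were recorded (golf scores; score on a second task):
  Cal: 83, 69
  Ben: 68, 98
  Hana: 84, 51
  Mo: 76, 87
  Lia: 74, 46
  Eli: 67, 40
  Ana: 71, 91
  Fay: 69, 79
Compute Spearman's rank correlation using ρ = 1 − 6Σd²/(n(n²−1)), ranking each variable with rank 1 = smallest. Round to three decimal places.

Ranks of variable 1: 7, 2, 8, 6, 5, 1, 4, 3
Ranks of variable 2: 4, 8, 3, 6, 2, 1, 7, 5
d = r₁ − r₂: 3, -6, 5, 0, 3, 0, -3, -2
d²: 9, 36, 25, 0, 9, 0, 9, 4; Σd² = 92
ρ = 1 − 6·92/(8·63) = 1 − 552/504 = -0.095

-0.095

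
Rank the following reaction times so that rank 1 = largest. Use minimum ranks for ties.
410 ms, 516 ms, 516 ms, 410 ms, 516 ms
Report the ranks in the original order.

4, 1, 1, 4, 1

Sorted (descending): 516, 516, 516, 410, 410
The 3 values of 516 occupy positions 1–3 → each gets rank 1.
The 2 values of 410 occupy positions 4–5 → each gets rank 4.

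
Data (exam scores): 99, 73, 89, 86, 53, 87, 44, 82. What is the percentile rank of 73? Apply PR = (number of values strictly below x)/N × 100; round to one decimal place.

25.0

N = 8.
Strictly below 73: 2. Equal to 73: 1.
PR = 2/8 × 100 = 25.0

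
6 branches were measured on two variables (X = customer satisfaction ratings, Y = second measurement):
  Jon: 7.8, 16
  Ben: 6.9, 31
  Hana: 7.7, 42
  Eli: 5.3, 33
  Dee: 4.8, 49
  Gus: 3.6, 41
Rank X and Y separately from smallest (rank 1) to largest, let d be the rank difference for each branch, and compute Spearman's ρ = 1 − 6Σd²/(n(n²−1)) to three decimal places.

-0.543

Ranks of variable 1: 6, 4, 5, 3, 2, 1
Ranks of variable 2: 1, 2, 5, 3, 6, 4
d = r₁ − r₂: 5, 2, 0, 0, -4, -3
d²: 25, 4, 0, 0, 16, 9; Σd² = 54
ρ = 1 − 6·54/(6·35) = 1 − 324/210 = -0.543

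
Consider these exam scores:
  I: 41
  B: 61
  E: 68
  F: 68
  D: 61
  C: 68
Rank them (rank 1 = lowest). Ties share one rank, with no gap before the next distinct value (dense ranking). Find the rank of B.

2

Sorted (ascending): 41, 61, 61, 68, 68, 68
The 2 values of 61 share dense rank 2.
The 3 values of 68 share dense rank 3.
Remaining distinct values take the next consecutive integers.
B has value 61 → rank 2.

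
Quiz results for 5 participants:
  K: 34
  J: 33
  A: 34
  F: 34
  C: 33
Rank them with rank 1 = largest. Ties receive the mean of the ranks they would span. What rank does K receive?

2

Sorted (descending): 34, 34, 34, 33, 33
The 3 values of 34 occupy positions 1–3 → average rank 2.
The 2 values of 33 occupy positions 4–5 → average rank (4+5)/2 = 4.5.
K has value 34 → rank 2.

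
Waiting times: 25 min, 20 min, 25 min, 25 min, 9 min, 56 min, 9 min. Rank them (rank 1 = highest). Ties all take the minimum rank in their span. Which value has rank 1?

Sorted (descending): 56, 25, 25, 25, 20, 9, 9
The 3 values of 25 occupy positions 2–4 → each gets rank 2.
The 2 values of 9 occupy positions 6–7 → each gets rank 6.
Rank 1 → value 56.

56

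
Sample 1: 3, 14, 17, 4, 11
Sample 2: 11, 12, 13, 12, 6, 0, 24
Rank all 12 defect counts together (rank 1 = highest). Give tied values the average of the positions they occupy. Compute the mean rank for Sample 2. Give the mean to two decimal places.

6.36

Sorted (descending): 24, 17, 14, 13, 12, 12, 11, 11, 6, 4, 3, 0
The 2 values of 12 occupy positions 5–6 → average rank (5+6)/2 = 5.5.
The 2 values of 11 occupy positions 7–8 → average rank (7+8)/2 = 7.5.
Sample 2 values → pooled ranks: 11→7.5, 12→5.5, 13→4, 12→5.5, 6→9, 0→12, 24→1
Mean rank = (7.5 + 5.5 + 4 + 5.5 + 9 + 12 + 1) / 7 = 6.36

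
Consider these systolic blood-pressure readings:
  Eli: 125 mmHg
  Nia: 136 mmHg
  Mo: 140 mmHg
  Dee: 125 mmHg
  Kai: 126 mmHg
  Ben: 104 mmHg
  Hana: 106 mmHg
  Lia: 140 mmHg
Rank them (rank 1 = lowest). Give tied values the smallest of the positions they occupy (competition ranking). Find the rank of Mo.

Sorted (ascending): 104, 106, 125, 125, 126, 136, 140, 140
The 2 values of 125 occupy positions 3–4 → each gets rank 3.
The 2 values of 140 occupy positions 7–8 → each gets rank 7.
Mo has value 140 mmHg → rank 7.

7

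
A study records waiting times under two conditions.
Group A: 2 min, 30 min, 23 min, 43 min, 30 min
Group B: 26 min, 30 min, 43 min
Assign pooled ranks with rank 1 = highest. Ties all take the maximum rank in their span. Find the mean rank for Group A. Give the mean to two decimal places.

Sorted (descending): 43, 43, 30, 30, 30, 26, 23, 2
The 2 values of 43 occupy positions 1–2 → each gets rank 2.
The 3 values of 30 occupy positions 3–5 → each gets rank 5.
Group A values → pooled ranks: 2→8, 30→5, 23→7, 43→2, 30→5
Mean rank = (8 + 5 + 7 + 2 + 5) / 5 = 5.40

5.40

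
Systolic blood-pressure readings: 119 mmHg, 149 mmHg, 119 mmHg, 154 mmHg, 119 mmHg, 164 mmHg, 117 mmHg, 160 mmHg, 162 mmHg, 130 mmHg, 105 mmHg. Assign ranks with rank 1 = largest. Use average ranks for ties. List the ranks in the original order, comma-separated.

Sorted (descending): 164, 162, 160, 154, 149, 130, 119, 119, 119, 117, 105
The 3 values of 119 occupy positions 7–9 → average rank 8.

8, 5, 8, 4, 8, 1, 10, 3, 2, 6, 11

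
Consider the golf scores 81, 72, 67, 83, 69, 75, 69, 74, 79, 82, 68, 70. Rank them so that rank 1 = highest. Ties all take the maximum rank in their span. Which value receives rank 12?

Sorted (descending): 83, 82, 81, 79, 75, 74, 72, 70, 69, 69, 68, 67
The 2 values of 69 occupy positions 9–10 → each gets rank 10.
Rank 12 → value 67.

67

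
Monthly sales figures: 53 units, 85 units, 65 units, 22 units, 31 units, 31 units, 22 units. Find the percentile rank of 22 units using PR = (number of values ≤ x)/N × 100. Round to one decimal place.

28.6

N = 7.
Strictly below 22: 0. Equal to 22: 2.
PR = 2/7 × 100 = 28.6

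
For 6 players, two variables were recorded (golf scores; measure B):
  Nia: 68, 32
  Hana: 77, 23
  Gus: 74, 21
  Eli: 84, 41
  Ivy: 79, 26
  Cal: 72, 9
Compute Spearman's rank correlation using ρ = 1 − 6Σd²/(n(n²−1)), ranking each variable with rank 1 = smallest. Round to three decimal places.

Ranks of variable 1: 1, 4, 3, 6, 5, 2
Ranks of variable 2: 5, 3, 2, 6, 4, 1
d = r₁ − r₂: -4, 1, 1, 0, 1, 1
d²: 16, 1, 1, 0, 1, 1; Σd² = 20
ρ = 1 − 6·20/(6·35) = 1 − 120/210 = 0.429

0.429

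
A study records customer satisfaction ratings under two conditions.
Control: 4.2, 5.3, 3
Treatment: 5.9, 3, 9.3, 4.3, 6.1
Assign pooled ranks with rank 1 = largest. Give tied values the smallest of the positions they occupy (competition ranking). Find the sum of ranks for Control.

17

Sorted (descending): 9.3, 6.1, 5.9, 5.3, 4.3, 4.2, 3, 3
The 2 values of 3 occupy positions 7–8 → each gets rank 7.
Control values → pooled ranks: 4.2→6, 5.3→4, 3→7
Rank sum = 6 + 4 + 7 = 17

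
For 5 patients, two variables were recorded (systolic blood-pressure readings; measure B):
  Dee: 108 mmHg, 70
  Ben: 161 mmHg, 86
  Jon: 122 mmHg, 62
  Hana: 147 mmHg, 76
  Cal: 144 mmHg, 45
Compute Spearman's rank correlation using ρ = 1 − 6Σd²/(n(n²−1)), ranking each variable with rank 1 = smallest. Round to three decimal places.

Ranks of variable 1: 1, 5, 2, 4, 3
Ranks of variable 2: 3, 5, 2, 4, 1
d = r₁ − r₂: -2, 0, 0, 0, 2
d²: 4, 0, 0, 0, 4; Σd² = 8
ρ = 1 − 6·8/(5·24) = 1 − 48/120 = 0.600

0.600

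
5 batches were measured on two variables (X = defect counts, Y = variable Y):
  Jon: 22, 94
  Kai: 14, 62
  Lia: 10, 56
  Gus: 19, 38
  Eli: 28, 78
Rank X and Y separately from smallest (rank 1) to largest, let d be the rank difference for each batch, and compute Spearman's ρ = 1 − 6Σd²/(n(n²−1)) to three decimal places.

Ranks of variable 1: 4, 2, 1, 3, 5
Ranks of variable 2: 5, 3, 2, 1, 4
d = r₁ − r₂: -1, -1, -1, 2, 1
d²: 1, 1, 1, 4, 1; Σd² = 8
ρ = 1 − 6·8/(5·24) = 1 − 48/120 = 0.600

0.600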